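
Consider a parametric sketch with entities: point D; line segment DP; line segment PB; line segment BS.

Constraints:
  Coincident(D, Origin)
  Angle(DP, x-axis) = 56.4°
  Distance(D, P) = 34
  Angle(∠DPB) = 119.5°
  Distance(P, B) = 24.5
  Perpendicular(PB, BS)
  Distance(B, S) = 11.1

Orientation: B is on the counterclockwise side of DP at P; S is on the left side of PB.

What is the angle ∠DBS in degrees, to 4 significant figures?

54.34°

∠DPB = 119.5°, so PB runs at 56.4° + (180° − 119.5°) = 116.9° from the x-axis; with |PB| = 24.5, B = P + 24.5·(cos 116.9°, sin 116.9°) = (7.731, 50.17). The perpendicularity gives BS at right angles to PB; with |BS| = 11.1 on the left of PB, S = B + 11.1·(-0.8918, -0.4524) = (-2.168, 45.15). Then cos ∠DBS = BD·BS / (|BD||BS|), giving 54.34°.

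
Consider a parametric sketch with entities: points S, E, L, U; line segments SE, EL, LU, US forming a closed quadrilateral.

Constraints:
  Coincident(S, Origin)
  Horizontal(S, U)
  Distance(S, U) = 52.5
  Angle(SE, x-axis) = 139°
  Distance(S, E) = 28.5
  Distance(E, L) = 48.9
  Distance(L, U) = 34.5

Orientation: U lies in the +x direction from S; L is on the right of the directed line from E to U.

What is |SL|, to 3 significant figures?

20.9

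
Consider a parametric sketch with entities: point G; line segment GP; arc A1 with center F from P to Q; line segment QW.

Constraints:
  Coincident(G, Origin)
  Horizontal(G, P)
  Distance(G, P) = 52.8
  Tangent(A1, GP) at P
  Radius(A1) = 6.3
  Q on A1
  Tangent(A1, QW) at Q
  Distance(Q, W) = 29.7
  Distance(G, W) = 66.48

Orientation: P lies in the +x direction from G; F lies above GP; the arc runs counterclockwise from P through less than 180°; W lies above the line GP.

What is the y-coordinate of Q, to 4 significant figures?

7.046

Checks: |FQ| = 6.300 ✓; ∠(FQ, QW) = 90.00° ✓; |QW| = 29.70 ✓; |GW| = 66.48 ✓.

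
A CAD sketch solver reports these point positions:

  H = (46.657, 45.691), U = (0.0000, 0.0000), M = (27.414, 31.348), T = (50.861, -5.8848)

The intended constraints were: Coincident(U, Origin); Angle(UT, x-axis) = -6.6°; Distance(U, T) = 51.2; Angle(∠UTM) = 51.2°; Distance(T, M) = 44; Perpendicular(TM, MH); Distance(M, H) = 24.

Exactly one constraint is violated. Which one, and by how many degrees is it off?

Perpendicular(TM, MH) — off by 4.50°.

U = (0.00, 0.00) ✓; UT at -6.600° ✓; |UT| = 51.20 ✓; ∠UTM = 51.20° ✓; |TM| = 44.00 ✓; ∠(TM, MH) = 85.50° ✗; |MH| = 24.00 ✓.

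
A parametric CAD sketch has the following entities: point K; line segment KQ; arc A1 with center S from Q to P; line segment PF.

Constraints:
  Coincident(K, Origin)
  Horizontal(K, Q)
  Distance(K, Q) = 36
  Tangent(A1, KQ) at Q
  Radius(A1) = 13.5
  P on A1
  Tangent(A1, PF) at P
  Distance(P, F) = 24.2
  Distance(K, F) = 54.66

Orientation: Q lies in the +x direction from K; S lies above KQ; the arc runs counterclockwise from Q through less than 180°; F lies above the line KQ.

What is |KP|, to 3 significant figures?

51.8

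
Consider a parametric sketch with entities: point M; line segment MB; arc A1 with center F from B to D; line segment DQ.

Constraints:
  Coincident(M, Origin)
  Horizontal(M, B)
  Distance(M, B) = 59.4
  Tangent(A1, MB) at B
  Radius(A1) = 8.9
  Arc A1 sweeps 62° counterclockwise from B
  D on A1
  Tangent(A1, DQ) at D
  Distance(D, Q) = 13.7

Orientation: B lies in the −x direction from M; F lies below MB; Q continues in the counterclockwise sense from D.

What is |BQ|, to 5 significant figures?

22.069

M is at the origin; M and B share the same y with |MB| = 59.4 and B on the −x side, so B = (-59.400, 0.0000). Since A1 is tangent to MB there, FB ⟂ MB, so F = B + (0, -8.9) = (-59.400, -8.9000). On A1, B sits at bearing 90° from F; a 62° counterclockwise sweep puts D at bearing 152°, so D = F + 8.9·(cos 152°, sin 152°) = (-67.258, -4.7217). Since A1 is tangent to DQ there, FD ⟂ DQ, so DQ runs along (−sin 152°, cos 152°); with |DQ| = 13.7, Q = (-73.690, -16.818). Then |BQ| = |Q − B| = 22.069.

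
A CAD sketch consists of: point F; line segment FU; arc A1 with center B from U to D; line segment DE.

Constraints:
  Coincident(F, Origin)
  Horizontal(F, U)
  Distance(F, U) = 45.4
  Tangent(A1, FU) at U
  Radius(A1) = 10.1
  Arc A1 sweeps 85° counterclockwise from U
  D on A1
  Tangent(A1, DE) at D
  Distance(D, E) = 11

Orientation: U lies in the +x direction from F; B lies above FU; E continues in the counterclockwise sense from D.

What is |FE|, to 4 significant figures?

59.92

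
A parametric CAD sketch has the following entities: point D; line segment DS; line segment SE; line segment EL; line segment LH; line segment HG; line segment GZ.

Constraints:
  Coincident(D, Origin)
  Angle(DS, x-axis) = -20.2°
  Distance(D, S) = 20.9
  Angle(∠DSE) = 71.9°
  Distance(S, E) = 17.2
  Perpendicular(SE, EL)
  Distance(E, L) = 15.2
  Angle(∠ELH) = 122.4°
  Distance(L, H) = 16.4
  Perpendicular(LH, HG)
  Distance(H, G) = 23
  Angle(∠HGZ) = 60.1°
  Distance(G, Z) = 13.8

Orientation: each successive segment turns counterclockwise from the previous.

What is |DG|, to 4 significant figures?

21.75

D is at the origin; DS runs at -20.2° with length 20.9, so S = (19.61, -7.217). ∠DSE = 71.9° gives SE at 87.90° from the x-axis; with |SE| = 17.2, E = (20.24, 9.972). The perpendicularity gives EL at right angles to SE, so EL runs at 177.9°; with |EL| = 15.2, L = (5.055, 10.53). ∠ELH = 122.4° gives LH at -124.5° from the x-axis; with |LH| = 16.4, H = (-4.234, -2.987). LH is perpendicular to HG, so HG runs at -34.50°; with |HG| = 23.0, G = (14.72, -16.01). Then |DG| = |G − D| = 21.75.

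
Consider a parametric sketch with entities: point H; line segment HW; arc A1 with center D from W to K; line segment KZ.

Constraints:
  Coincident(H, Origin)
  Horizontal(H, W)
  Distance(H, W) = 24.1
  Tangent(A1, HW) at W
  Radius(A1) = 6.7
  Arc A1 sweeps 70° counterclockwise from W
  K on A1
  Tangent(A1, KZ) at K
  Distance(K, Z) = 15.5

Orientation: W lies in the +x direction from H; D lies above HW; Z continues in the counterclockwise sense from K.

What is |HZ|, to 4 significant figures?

40.43

H is at the origin; H and W share the same y with |HW| = 24.1 and W on the +x side, so W = (24.10, 0.000). A1 meets HW tangentially, so DW is at right angles to HW, so D = W + (0, 6.7) = (24.10, 6.700). On A1, W sits at bearing -90° from D; a 70° counterclockwise sweep puts K at bearing -20°, so K = D + 6.7·(cos -20°, sin -20°) = (30.40, 4.408). Since A1 is tangent to KZ there, DK ⟂ KZ, so KZ runs along (−sin -20°, cos -20°); with |KZ| = 15.5, Z = (35.70, 18.97). Then |HZ| = |Z − H| = 40.43.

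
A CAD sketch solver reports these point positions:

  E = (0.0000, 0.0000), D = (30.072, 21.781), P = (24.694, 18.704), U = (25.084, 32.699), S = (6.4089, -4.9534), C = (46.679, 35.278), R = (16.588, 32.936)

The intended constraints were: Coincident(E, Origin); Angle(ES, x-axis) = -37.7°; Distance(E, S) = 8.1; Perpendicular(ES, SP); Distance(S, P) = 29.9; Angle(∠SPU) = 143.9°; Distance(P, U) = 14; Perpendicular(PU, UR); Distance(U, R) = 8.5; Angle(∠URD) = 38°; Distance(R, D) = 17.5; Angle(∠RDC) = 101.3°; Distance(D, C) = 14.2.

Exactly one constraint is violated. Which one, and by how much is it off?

Distance(D, C) = 14.2 — off by 7.20.

E = (0.00, 0.00) ✓; ES at -37.70° ✓; |ES| = 8.100 ✓; ∠(ES, SP) = 90.00° ✓; |SP| = 29.90 ✓; ∠SPU = 143.9° ✓; |PU| = 14.00 ✓; ∠(PU, UR) = 90.00° ✓; |UR| = 8.499 ✓; ∠URD = 38.00° ✓; |RD| = 17.50 ✓; ∠RDC = 101.3° ✓; |DC| = 21.40 ✗.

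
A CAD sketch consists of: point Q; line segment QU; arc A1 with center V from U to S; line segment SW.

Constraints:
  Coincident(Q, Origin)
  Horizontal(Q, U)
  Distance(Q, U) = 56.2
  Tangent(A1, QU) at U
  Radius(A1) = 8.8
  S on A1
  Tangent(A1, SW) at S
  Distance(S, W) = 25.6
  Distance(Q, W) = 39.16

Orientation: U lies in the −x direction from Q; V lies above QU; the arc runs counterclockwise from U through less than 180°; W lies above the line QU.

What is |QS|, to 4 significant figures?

49.76

Checks: |VS| = 8.800 ✓; ∠(VS, SW) = 90.00° ✓; |SW| = 25.60 ✓; |QW| = 39.16 ✓.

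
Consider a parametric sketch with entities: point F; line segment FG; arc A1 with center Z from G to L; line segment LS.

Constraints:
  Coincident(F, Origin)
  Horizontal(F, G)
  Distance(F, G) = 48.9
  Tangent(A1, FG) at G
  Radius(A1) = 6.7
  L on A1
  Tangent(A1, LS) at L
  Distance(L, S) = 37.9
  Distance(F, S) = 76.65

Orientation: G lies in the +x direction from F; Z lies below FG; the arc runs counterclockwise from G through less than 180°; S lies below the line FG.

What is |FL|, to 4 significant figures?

44.52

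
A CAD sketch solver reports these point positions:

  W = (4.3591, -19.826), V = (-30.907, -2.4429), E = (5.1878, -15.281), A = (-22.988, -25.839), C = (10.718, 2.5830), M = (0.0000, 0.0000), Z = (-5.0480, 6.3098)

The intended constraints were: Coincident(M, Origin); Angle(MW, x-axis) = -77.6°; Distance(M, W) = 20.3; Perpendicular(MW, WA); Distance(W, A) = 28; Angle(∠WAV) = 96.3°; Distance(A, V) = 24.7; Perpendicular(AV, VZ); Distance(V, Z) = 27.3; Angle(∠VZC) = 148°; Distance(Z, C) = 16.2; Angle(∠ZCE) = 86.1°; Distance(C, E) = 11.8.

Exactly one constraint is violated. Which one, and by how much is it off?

Distance(C, E) = 11.8 — off by 6.90.

M = (0.00, 0.00) ✓; MW at -77.60° ✓; |MW| = 20.30 ✓; ∠(MW, WA) = 90.00° ✓; |WA| = 28.00 ✓; ∠WAV = 96.30° ✓; |AV| = 24.70 ✓; ∠(AV, VZ) = 90.00° ✓; |VZ| = 27.30 ✓; ∠VZC = 148.0° ✓; |ZC| = 16.20 ✓; ∠ZCE = 86.10° ✓; |CE| = 18.70 ✗.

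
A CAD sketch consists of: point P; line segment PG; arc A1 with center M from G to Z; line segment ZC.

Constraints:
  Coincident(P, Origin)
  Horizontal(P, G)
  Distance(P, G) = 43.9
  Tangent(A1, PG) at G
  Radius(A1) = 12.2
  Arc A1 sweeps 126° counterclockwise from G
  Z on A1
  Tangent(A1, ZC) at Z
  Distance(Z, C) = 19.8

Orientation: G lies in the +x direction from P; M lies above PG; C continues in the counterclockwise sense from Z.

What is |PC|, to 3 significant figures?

55.0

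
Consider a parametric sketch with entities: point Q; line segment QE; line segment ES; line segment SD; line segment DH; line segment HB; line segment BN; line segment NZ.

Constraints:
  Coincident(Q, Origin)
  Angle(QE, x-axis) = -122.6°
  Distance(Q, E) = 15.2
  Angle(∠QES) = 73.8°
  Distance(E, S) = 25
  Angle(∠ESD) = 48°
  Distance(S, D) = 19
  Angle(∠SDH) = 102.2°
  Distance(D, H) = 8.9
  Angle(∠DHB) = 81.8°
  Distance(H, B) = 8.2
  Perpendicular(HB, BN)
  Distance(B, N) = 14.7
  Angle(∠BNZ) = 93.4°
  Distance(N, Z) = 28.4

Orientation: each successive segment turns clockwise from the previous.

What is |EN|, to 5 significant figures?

24.499

∠DHB = 81.8° gives HB at -176.80° from the x-axis; with |HB| = 8.2, B = (-12.086, -3.4423). HB ⟂ BN, so BN runs at 93.200°; with |BN| = 14.7, N = (-12.907, 11.235). Then |EN| = |N − E| = 24.499.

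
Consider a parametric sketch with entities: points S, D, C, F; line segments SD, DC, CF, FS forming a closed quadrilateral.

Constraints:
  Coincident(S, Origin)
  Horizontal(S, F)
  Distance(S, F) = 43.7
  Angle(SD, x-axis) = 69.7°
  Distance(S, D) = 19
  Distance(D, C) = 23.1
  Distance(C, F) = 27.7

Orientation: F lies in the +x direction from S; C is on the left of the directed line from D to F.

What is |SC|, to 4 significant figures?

37.30

Checks: S = (0.00, 0.00) ✓; |DC| = 23.10 ✓; |CF| = 27.70 ✓.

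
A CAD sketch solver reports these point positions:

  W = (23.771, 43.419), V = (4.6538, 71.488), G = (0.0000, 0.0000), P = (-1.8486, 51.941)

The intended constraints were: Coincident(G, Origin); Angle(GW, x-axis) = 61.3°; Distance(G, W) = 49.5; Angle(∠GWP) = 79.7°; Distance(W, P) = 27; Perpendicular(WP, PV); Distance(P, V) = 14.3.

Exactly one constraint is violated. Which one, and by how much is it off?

Distance(P, V) = 14.3 — off by 6.30.

G = (0.00, 0.00) ✓; GW at 61.30° ✓; |GW| = 49.50 ✓; ∠GWP = 79.70° ✓; |WP| = 27.00 ✓; ∠(WP, PV) = 90.00° ✓; |PV| = 20.60 ✗.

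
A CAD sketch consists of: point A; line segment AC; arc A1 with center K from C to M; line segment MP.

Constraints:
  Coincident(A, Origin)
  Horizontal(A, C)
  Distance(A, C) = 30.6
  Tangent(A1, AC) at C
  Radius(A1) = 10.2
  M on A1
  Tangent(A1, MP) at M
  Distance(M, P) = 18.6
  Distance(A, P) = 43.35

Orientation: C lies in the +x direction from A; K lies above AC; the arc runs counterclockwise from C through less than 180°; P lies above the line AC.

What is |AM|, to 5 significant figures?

42.279

A is at the origin; A and C share the same y with |AC| = 30.6 and C on the +x side, so C = (30.600, 0.0000). The tangent condition forces KC to be normal to AC, so K = C + (0, 10.2) = (30.600, 10.200). Since KM ⟂ MP (tangency), |KP| = √(10.2² + 18.6²) = 21.213 regardless of where M sits on A1. So P lies on both circle(A, 43.35) and circle(K, 21.213); the above-AC intersection is P = (29.886, 31.401). M is the foot of the tangent from P: M = (39.373, 15.403).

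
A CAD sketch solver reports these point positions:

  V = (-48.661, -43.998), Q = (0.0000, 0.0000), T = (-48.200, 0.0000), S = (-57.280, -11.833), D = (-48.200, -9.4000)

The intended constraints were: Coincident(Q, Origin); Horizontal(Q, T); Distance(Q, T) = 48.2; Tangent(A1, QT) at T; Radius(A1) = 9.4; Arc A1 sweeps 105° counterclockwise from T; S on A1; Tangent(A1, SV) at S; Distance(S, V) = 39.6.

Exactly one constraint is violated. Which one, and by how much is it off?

Distance(S, V) = 39.6 — off by 6.30.

Q = (0.00, 0.00) ✓; Q.y = 0.00, T.y = 0.00 ✓; |QT| = 48.20 ✓; ∠(DT, TQ) = 90.00° ✓; |DT| = 9.400 ✓; bearing(D→S) − bearing(D→T) = 105.0° ✓; |DS| = 9.400 ✓; ∠(DS, SV) = 90.00° ✓; |SV| = 33.30 ✗.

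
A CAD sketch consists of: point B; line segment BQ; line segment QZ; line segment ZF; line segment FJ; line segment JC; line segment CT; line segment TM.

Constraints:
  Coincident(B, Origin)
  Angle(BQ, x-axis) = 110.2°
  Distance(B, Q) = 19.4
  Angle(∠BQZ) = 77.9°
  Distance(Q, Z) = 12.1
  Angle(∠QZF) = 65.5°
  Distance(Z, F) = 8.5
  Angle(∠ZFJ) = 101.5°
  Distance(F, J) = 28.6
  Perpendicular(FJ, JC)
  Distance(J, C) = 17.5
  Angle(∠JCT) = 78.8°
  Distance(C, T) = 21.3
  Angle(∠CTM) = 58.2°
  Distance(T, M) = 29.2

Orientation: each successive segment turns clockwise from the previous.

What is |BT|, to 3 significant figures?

26.0

B is at the origin; BQ runs at 110.2° with length 19.4, so Q = (-6.70, 18.2). ∠BQZ = 77.9° gives QZ at 8.10° from the x-axis; with |QZ| = 12.1, Z = (5.28, 19.9). ∠QZF = 65.5° gives ZF at -106° from the x-axis; with |ZF| = 8.5, F = (2.88, 11.8). ∠ZFJ = 101.5° gives FJ at 175° from the x-axis; with |FJ| = 28.6, J = (-25.6, 14.2). The perpendicularity gives JC at right angles to FJ, so JC runs at 85.1°; with |JC| = 17.5, C = (-24.1, 31.6). ∠JCT = 78.8° gives CT at -16.1° from the x-axis; with |CT| = 21.3, T = (-3.66, 25.7). Then |BT| = |T − B| = 26.0.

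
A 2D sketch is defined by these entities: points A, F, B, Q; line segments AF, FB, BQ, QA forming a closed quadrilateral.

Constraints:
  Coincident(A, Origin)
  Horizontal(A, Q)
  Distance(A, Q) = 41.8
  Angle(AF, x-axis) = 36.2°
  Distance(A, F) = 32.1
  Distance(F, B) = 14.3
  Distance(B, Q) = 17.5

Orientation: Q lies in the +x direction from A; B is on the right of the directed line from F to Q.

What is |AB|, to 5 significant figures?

25.378

A is at the origin; AQ is horizontal with |AQ| = 41.8 and Q in +x, so Q = (41.8, 0). AF runs at 36.2° with |AF| = 32.1, so F = (25.903, 18.958). B is determined by |FB| = 14.3 and |BQ| = 17.5 together: it lies at the intersection of circle(F, 14.3) and circle(Q, 17.5). With |FQ| = 24.741, the foot of the radical line on FQ is 10.314 from F and the perpendicular offset is √(14.3² − 10.314²) = 9.9050. Taking the right-of-FQ solution: B = (24.940, 4.6909).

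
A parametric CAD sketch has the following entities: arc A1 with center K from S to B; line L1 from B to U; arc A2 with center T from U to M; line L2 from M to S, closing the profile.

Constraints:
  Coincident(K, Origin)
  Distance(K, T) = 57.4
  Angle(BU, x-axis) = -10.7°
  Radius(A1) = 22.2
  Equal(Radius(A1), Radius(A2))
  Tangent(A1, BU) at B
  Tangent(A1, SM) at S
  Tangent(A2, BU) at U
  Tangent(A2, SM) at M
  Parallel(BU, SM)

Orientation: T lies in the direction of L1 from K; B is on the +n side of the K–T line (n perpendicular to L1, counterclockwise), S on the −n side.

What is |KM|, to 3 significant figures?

61.5

The slot axis is L1's direction at -10.7°, so u = (cos -10.7°, sin -10.7°) = (0.983, -0.186) and n = (−sin -10.7°, cos -10.7°) = (0.186, 0.983). K is at the origin and T lies 57.4 along u from K, so T = 57.4·u = (56.4, -10.7). Tangency of A1 to both parallel lines with radius 22.2 puts B and S at K ± 22.2·n: B = (4.12, 21.8), S = (-4.12, -21.8). Equal radii place U and M the same way about T: U = T + 22.2·n = (60.5, 11.2), M = T − 22.2·n = (52.3, -32.5). Then |KM| = |M − K| = 61.5.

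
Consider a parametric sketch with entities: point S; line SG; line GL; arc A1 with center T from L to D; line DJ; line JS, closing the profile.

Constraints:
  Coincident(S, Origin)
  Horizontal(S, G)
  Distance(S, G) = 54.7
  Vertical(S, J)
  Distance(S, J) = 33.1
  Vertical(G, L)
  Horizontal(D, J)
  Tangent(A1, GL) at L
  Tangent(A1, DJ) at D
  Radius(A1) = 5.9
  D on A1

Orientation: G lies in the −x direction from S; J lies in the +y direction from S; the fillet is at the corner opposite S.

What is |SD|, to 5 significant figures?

58.967

The virtual corner opposite S is at (-54.700, 33.100). The tangent condition forces TL to be normal to GL and the tangent condition forces TD to be normal to DJ, with radius 5.9, so the center T sits 5.9 in from both sides at T = (-48.800, 27.200). That places the tangent points at L = (-54.700, 27.200) on GL and D = (-48.800, 33.100) on DJ. Then |SD| = |D − S| = 58.967.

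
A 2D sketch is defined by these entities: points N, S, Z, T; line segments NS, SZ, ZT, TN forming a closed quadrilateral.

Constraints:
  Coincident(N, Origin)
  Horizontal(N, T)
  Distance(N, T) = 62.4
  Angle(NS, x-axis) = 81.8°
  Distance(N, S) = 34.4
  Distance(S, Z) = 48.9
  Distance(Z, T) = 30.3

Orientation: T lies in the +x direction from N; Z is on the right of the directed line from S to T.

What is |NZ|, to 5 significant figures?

33.308

Checks: |SZ| = 48.90 ✓; |ZT| = 30.30 ✓.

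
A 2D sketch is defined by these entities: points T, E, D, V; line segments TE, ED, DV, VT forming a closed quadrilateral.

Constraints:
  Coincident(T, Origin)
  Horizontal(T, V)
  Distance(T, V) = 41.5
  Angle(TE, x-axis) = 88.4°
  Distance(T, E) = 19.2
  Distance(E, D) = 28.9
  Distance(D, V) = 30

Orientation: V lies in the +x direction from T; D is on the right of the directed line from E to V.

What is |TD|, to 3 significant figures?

14.3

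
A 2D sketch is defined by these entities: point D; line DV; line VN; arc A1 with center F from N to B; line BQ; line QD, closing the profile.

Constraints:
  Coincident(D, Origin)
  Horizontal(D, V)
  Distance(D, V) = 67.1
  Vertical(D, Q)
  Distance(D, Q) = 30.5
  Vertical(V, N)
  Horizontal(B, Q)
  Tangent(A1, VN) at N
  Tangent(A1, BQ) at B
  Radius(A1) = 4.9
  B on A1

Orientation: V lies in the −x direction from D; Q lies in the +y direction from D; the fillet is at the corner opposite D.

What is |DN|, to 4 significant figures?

71.82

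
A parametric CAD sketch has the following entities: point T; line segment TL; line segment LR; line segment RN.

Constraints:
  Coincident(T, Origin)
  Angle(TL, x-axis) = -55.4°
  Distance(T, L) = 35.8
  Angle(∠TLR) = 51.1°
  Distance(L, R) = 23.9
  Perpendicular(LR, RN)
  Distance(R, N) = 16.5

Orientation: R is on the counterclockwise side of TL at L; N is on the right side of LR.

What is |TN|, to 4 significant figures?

44.38

T is at the origin; TL runs at -55.4° with length 35.8, so L = 35.8·(cos -55.4°, sin -55.4°) = (20.33, -29.47). ∠TLR = 51.1°, so LR runs at -55.4° + (180° − 51.1°) = 73.50° from the x-axis; with |LR| = 23.9, R = L + 23.9·(cos 73.50°, sin 73.50°) = (27.12, -6.552). LR ⟂ RN; with |RN| = 16.5 on the right of LR, N = R + 16.5·(0.9588, -0.2840) = (42.94, -11.24). Then |TN| = |N − T| = 44.38.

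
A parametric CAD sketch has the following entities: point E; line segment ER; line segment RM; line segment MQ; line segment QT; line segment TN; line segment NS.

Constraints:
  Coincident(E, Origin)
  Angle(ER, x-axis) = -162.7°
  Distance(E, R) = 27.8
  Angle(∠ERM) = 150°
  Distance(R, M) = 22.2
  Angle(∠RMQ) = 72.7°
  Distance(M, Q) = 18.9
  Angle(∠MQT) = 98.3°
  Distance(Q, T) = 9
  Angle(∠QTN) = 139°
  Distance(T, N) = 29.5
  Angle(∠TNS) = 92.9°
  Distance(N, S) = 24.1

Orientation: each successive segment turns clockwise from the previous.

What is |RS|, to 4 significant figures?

23.26

E is at the origin; ER runs at -162.7° with length 27.8, so R = (-26.54, -8.267). ∠ERM = 150.0° gives RM at 167.3° from the x-axis; with |RM| = 22.2, M = (-48.20, -3.386). ∠RMQ = 72.7° gives MQ at 60.00° from the x-axis; with |MQ| = 18.9, Q = (-38.75, 12.98). ∠MQT = 98.3° gives QT at -21.70° from the x-axis; with |QT| = 9.0, T = (-30.39, 9.654). ∠QTN = 139.0° gives TN at -62.70° from the x-axis; with |TN| = 29.5, N = (-16.86, -16.56). ∠TNS = 92.9° gives NS at -149.8° from the x-axis; with |NS| = 24.1, S = (-37.69, -28.68). Then |RS| = |S − R| = 23.26.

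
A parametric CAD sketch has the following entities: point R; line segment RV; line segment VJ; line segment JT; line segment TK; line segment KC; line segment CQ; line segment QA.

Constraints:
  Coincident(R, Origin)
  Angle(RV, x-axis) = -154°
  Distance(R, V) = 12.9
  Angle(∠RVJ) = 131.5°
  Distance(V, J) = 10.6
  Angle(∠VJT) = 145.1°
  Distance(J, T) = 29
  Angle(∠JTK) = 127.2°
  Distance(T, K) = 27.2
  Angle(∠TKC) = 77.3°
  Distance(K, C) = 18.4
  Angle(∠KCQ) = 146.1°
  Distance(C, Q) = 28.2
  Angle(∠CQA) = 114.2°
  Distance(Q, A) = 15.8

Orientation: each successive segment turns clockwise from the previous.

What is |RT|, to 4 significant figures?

43.49

∠RVJ = 131.5° gives VJ at 157.5° from the x-axis; with |VJ| = 10.6, J = (-21.39, -1.599). ∠VJT = 145.1° gives JT at 122.6° from the x-axis; with |JT| = 29.0, T = (-37.01, 22.83). Then |RT| = |T − R| = 43.49.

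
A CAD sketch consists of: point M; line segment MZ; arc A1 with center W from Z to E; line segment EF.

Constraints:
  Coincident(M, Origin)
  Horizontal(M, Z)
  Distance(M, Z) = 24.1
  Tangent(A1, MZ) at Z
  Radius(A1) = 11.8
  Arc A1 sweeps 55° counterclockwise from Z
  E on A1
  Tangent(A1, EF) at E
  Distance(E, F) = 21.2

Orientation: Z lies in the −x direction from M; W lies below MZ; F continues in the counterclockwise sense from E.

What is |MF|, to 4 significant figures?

51.10

On A1, Z sits at bearing 90° from W; a 55° counterclockwise sweep puts E at bearing 145°, so E = W + 11.8·(cos 145°, sin 145°) = (-33.77, -5.032). Since A1 is tangent to EF there, WE ⟂ EF, so EF runs along (−sin 145°, cos 145°); with |EF| = 21.2, F = (-45.93, -22.40). Then |MF| = |F − M| = 51.10.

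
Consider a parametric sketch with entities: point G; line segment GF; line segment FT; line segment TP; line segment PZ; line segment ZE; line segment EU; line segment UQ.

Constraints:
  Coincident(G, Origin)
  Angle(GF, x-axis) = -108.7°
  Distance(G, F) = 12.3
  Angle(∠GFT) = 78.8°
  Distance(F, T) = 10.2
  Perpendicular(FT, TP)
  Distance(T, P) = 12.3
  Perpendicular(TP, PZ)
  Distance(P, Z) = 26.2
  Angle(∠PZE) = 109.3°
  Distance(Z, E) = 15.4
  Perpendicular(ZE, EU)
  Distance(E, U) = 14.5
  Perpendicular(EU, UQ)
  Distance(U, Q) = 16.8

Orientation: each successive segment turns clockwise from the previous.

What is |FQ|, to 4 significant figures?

9.021

G is at the origin; GF runs at -108.7° with length 12.3, so F = (-3.944, -11.65). ∠GFT = 78.8° gives FT at 150.1° from the x-axis; with |FT| = 10.2, T = (-12.79, -6.566). FT is perpendicular to TP, so TP runs at 60.10°; with |TP| = 12.3, P = (-6.654, 4.097). TP is perpendicular to PZ, so PZ runs at -29.90°; with |PZ| = 26.2, Z = (16.06, -8.964). ∠PZE = 109.3° gives ZE at -100.6° from the x-axis; with |ZE| = 15.4, E = (13.23, -24.10). ZE is perpendicular to EU, so EU runs at 169.4°; with |EU| = 14.5, U = (-1.027, -21.43). EU is perpendicular to UQ, so UQ runs at 79.40°; with |UQ| = 16.8, Q = (2.063, -4.920). Then |FQ| = |Q − F| = 9.021.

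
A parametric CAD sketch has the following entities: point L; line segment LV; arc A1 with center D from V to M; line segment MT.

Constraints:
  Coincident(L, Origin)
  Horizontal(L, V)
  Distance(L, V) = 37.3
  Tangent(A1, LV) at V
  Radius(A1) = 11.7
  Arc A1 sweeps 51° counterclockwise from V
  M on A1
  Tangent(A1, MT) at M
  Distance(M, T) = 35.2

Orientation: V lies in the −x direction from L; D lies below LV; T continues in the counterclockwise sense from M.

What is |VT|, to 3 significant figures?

44.5

On A1, V sits at bearing 90° from D; a 51° counterclockwise sweep puts M at bearing 141°, so M = D + 11.7·(cos 141°, sin 141°) = (-46.4, -4.34). A1 meets MT tangentially, so DM is at right angles to MT, so MT runs along (−sin 141°, cos 141°); with |MT| = 35.2, T = (-68.5, -31.7). Then |VT| = |T − V| = 44.5.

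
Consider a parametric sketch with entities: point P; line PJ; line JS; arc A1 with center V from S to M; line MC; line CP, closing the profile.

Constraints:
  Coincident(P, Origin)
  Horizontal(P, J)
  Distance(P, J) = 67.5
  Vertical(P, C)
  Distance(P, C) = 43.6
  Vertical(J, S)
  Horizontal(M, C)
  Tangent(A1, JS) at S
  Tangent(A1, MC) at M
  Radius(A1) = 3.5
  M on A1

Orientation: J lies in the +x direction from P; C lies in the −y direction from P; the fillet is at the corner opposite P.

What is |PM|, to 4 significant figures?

77.44

The virtual corner opposite P is at (67.50, -43.60). A1 meets JS tangentially, so VS is at right angles to JS and tangency of A1 to MC means the radius VM is perpendicular to MC, with radius 3.5, so the center V sits 3.5 in from both sides at V = (64.00, -40.10). That places the tangent points at S = (67.50, -40.10) on JS and M = (64.00, -43.60) on MC. Then |PM| = |M − P| = 77.44.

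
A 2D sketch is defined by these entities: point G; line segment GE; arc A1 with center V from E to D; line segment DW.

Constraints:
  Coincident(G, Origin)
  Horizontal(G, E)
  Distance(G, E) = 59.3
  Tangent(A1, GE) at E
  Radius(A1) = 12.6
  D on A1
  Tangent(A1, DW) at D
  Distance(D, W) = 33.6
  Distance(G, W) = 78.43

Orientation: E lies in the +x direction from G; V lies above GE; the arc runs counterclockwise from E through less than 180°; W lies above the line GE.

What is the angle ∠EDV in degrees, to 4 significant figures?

36.65°

G is at the origin; G and E share the same y with |GE| = 59.3 and E on the +x side, so E = (59.30, 0.000). A1 meets GE tangentially, so VE is at right angles to GE, so V = E + (0, 12.6) = (59.30, 12.60). Since VD ⟂ DW (tangency), |VW| = √(12.6² + 33.6²) = 35.88 regardless of where D sits on A1. So W lies on both circle(G, 78.43) and circle(V, 35.88); the above-GE intersection is W = (61.71, 48.40). D is the foot of the tangent from W: D = (71.37, 16.22).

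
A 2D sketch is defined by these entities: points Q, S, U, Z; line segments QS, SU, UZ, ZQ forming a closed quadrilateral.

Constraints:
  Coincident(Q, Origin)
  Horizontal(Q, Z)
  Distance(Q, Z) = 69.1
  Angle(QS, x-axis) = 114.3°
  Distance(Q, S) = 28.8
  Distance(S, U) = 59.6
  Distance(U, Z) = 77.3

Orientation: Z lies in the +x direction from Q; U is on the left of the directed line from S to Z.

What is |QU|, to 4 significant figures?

74.30

Checks: |SU| = 59.60 ✓; |UZ| = 77.30 ✓.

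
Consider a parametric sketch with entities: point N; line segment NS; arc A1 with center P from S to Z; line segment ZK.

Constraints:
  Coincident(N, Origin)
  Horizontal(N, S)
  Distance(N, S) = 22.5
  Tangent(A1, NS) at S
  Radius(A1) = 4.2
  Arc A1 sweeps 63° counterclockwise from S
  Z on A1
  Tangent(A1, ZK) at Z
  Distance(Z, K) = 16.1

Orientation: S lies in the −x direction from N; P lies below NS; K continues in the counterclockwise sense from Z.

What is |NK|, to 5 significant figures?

37.450

N is at the origin; NS is horizontal with |NS| = 22.5 and S on the −x side, so S = (-22.500, 0.0000). A1 meets NS tangentially, so PS is at right angles to NS, so P = S + (0, -4.2) = (-22.500, -4.2000). On A1, S sits at bearing 90° from P; a 63° counterclockwise sweep puts Z at bearing 153°, so Z = P + 4.2·(cos 153°, sin 153°) = (-26.242, -2.2932). The tangent condition forces PZ to be normal to ZK, so ZK runs along (−sin 153°, cos 153°); with |ZK| = 16.1, K = (-33.551, -16.638). Then |NK| = |K − N| = 37.450.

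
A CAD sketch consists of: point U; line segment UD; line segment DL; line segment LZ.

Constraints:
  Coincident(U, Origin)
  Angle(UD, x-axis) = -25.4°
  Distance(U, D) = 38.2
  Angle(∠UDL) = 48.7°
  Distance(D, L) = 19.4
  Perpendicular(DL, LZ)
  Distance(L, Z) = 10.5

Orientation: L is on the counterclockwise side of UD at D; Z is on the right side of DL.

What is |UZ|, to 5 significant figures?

39.627

U is at the origin; UD runs at -25.4° with length 38.2, so D = 38.2·(cos -25.4°, sin -25.4°) = (34.507, -16.385). ∠UDL = 48.7°, so DL runs at -25.4° + (180° − 48.7°) = 105.90° from the x-axis; with |DL| = 19.4, L = D + 19.4·(cos 105.90°, sin 105.90°) = (29.193, 2.2725). The perpendicularity gives LZ at right angles to DL; with |LZ| = 10.5 on the right of DL, Z = L + 10.5·(0.96174, 0.27396) = (39.291, 5.1490). Then |UZ| = |Z − U| = 39.627.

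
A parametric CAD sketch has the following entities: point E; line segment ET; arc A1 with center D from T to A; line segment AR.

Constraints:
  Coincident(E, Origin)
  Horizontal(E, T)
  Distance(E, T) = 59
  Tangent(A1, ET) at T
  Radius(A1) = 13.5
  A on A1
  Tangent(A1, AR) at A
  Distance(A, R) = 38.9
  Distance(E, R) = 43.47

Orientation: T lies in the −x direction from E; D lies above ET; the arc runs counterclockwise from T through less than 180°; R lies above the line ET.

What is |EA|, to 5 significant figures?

48.621

E is at the origin; ET is horizontal with |ET| = 59.0 and T on the −x side, so T = (-59.000, 0.0000). Since A1 is tangent to ET there, DT ⟂ ET, so D = T + (0, 13.5) = (-59.000, 13.500). Since DA ⟂ AR (tangency), |DR| = √(13.5² + 38.9²) = 41.176 regardless of where A sits on A1. So R lies on both circle(E, 43.47) and circle(D, 41.176); the above-ET intersection is R = (-24.469, 35.929). A is the foot of the tangent from R: A = (-48.341, 5.2154).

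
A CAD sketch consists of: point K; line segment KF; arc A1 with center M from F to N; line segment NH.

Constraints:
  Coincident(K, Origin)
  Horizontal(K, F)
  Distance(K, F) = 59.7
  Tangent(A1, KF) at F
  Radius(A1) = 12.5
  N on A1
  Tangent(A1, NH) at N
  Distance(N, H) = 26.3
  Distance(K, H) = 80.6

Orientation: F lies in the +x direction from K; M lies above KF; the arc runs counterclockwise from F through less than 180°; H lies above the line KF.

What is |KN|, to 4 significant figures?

73.41

K is at the origin; K and F share the same y with |KF| = 59.7 and F on the +x side, so F = (59.70, 0.000). The tangent condition forces MF to be normal to KF, so M = F + (0, 12.5) = (59.70, 12.50). Since MN ⟂ NH (tangency), |MH| = √(12.5² + 26.3²) = 29.12 regardless of where N sits on A1. So H lies on both circle(K, 80.6) and circle(M, 29.12); the above-KF intersection is H = (70.16, 39.68). N is the foot of the tangent from H: N = (72.16, 13.45).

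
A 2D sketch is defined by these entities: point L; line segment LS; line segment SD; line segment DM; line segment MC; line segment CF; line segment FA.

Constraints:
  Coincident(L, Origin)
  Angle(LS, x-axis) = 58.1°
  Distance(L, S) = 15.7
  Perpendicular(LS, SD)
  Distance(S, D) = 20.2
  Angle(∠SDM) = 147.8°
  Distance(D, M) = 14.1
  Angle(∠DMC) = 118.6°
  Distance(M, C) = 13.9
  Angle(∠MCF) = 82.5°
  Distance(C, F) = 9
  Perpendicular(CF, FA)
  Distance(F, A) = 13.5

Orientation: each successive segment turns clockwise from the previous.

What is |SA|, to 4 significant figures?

25.83

L is at the origin; LS runs at 58.1° with length 15.7, so S = (8.296, 13.33). The perpendicularity gives SD at right angles to LS, so SD runs at -31.90°; with |SD| = 20.2, D = (25.45, 2.654). ∠SDM = 147.8° gives DM at -64.10° from the x-axis; with |DM| = 14.1, M = (31.60, -10.03). ∠DMC = 118.6° gives MC at -125.5° from the x-axis; with |MC| = 13.9, C = (23.53, -21.35). ∠MCF = 82.5° gives CF at 137.0° from the x-axis; with |CF| = 9.0, F = (16.95, -15.21). The perpendicularity gives FA at right angles to CF, so FA runs at 47.00°; with |FA| = 13.5, A = (26.16, -5.334). Then |SA| = |A − S| = 25.83.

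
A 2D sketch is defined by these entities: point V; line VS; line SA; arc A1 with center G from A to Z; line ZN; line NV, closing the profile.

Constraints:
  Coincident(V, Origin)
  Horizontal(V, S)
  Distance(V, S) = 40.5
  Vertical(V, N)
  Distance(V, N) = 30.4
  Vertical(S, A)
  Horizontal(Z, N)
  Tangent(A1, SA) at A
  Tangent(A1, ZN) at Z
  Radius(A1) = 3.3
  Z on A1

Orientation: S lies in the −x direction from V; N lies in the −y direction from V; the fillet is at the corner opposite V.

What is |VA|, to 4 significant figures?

48.73

V is at the origin; V and S share the same y with |VS| = 40.5 and S on the −x side, so S = (-40.50, 0.000). VN is vertical with |VN| = 30.4 and N on the −y side, so N = (0.000, -30.40). The virtual corner opposite V is at (-40.50, -30.40). The tangent condition forces GA to be normal to SA and since A1 is tangent to ZN there, GZ ⟂ ZN, with radius 3.3, so the center G sits 3.3 in from both sides at G = (-37.20, -27.10). That places the tangent points at A = (-40.50, -27.10) on SA and Z = (-37.20, -30.40) on ZN. Then |VA| = |A − V| = 48.73.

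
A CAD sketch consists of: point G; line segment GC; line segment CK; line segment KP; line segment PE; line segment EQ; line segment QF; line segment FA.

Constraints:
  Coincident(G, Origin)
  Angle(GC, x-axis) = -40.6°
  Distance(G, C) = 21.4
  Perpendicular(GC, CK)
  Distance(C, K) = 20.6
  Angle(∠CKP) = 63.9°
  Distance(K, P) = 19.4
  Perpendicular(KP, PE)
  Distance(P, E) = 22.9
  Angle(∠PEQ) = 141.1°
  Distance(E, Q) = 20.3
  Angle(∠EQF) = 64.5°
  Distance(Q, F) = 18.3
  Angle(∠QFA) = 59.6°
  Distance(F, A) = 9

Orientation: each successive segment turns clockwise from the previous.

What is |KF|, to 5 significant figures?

22.230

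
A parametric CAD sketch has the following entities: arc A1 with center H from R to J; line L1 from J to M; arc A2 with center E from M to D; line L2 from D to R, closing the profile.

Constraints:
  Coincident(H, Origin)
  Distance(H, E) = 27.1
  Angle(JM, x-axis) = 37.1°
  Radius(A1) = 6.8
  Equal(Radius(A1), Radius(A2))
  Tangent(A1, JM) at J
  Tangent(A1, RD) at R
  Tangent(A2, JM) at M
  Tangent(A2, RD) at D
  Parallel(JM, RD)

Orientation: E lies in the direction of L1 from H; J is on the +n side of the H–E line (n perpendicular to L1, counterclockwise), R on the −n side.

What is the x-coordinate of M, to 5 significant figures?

17.513

The slot axis is L1's direction at 37.1°, so u = (cos 37.1°, sin 37.1°) = (0.79758, 0.60321) and n = (−sin 37.1°, cos 37.1°) = (-0.60321, 0.79758). H is at the origin and E lies 27.1 along u from H, so E = 27.1·u = (21.615, 16.347). Tangency of A1 to both parallel lines with radius 6.8 puts J and R at H ± 6.8·n: J = (-4.1018, 5.4236), R = (4.1018, -5.4236). Equal radii place M and D the same way about E: M = E + 6.8·n = (17.513, 21.771), D = E − 6.8·n = (25.716, 10.923). So M.x = 17.513.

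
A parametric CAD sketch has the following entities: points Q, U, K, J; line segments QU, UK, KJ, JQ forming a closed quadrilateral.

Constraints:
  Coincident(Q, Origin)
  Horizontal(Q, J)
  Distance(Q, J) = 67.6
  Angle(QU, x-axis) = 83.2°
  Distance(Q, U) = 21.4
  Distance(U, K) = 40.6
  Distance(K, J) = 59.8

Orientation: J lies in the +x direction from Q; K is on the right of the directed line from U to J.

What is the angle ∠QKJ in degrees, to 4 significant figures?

102.1°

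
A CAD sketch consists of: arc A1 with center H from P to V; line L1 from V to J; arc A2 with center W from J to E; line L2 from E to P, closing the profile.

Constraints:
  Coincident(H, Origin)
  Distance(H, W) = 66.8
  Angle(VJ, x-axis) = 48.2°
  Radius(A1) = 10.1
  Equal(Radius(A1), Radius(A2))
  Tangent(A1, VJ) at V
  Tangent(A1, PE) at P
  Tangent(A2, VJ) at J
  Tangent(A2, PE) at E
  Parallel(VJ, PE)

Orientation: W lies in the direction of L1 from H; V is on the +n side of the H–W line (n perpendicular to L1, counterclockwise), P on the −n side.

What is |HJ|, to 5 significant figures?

67.559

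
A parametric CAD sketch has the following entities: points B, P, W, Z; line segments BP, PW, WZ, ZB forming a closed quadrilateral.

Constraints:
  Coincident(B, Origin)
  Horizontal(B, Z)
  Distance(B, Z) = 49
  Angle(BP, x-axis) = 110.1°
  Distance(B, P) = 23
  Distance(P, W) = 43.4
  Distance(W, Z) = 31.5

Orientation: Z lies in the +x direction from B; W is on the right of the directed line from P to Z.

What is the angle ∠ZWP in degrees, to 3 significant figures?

108°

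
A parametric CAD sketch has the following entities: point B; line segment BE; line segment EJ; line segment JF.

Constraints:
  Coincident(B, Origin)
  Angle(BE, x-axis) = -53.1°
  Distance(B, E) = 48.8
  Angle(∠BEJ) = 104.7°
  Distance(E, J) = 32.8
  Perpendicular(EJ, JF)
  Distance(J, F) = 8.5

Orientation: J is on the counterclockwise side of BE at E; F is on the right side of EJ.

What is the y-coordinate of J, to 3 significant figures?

-26.6

B is at the origin; BE runs at -53.1° with length 48.8, so E = 48.8·(cos -53.1°, sin -53.1°) = (29.3, -39.0). ∠BEJ = 104.7°, so EJ runs at -53.1° + (180° − 104.7°) = 22.2° from the x-axis; with |EJ| = 32.8, J = E + 32.8·(cos 22.2°, sin 22.2°) = (59.7, -26.6). So J.y = -26.6.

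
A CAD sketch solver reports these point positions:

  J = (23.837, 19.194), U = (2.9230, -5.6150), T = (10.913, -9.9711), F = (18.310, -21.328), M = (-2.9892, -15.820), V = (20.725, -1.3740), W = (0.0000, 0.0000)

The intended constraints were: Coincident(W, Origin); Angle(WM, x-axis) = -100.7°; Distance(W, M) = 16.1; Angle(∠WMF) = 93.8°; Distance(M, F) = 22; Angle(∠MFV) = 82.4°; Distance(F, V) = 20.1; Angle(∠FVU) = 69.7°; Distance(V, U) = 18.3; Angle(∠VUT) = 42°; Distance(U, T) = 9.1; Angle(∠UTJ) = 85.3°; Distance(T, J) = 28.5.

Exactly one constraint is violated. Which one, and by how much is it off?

Distance(T, J) = 28.5 — off by 3.40.

W = (0.00, 0.00) ✓; WM at -100.7° ✓; |WM| = 16.10 ✓; ∠WMF = 93.80° ✓; |MF| = 22.00 ✓; ∠MFV = 82.40° ✓; |FV| = 20.10 ✓; ∠FVU = 69.70° ✓; |VU| = 18.30 ✓; ∠VUT = 42.00° ✓; |UT| = 9.100 ✓; ∠UTJ = 85.30° ✓; |TJ| = 31.90 ✗.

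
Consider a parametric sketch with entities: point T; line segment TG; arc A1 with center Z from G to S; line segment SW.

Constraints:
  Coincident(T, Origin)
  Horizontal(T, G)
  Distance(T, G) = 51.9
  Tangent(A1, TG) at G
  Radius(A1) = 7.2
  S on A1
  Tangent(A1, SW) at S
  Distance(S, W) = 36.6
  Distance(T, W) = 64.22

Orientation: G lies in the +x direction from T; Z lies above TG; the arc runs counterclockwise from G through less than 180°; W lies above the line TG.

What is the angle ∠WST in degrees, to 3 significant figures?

80.0°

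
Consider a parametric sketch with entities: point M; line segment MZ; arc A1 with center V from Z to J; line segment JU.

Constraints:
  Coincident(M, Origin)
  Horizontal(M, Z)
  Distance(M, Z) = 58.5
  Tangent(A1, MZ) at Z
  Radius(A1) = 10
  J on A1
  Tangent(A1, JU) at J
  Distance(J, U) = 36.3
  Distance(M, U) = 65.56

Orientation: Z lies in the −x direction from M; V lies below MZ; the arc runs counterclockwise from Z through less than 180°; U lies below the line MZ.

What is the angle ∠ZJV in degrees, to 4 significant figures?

28.32°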